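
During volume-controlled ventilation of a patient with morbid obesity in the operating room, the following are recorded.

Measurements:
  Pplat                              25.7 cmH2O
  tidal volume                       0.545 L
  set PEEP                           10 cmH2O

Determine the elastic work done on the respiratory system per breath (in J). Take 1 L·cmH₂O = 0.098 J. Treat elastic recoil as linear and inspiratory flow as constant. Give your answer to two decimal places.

Elastic work ≈ ½ × (Pplat − PEEP) × Vt = 0.5 × (25.7 − 10) × 0.545 L = 0.5 × 15.7 × 0.545 = 4.278 L·cmH2O.
× 0.098 J/(L·cmH2O) → 0.4192 J.

0.42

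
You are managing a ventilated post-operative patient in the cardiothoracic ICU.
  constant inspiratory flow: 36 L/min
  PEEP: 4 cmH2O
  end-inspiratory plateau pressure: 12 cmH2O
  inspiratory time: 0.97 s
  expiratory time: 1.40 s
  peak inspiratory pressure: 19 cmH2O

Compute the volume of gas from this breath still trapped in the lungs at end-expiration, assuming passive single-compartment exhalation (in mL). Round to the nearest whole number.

Flow: 36 L/min ÷ 60 = 0.6 L/s.
Vt = flow × Ti = 0.6 L/s × 0.97 s × 1000 mL/L = 582.0 mL.
R = (PIP − Pplat)/V̇ = (19 − 12) / 0.6 = 7.0/0.6 = 11.667 cmH2O·s/L.
C = Vt/(Pplat − PEEP) = 582.0 / (12 − 4) = 582.0/8.0 = 72.75 mL/cmH2O.
τ = R × C = 11.667 × 0.07275 L/cmH2O = 0.8488 s.
Fraction remaining = e^(−Te/τ) = e^(−1.40/0.8488) = 0.1922.
Trapped volume = 582.0 × 0.1922 = 111.86 mL.

112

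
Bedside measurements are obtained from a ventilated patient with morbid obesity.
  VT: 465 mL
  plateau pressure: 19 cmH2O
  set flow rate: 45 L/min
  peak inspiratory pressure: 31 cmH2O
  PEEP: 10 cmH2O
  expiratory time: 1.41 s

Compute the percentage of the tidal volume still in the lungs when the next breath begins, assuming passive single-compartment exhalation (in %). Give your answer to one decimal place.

18.2

Flow: 45 L/min ÷ 60 = 0.75 L/s.
R = (PIP − Pplat)/V̇ = (31 − 19) / 0.75 = 12.0/0.75 = 16.0 cmH2O·s/L.
C = Vt/(Pplat − PEEP) = 465.0 / (19 − 10) = 465.0/9.0 = 51.667 mL/cmH2O.
τ = R × C = 16.0 × 0.05167 L/cmH2O = 0.8267 s.
Fraction remaining at end-expiration = e^(−Te/τ) = e^(−1.41/0.8267) = 0.1817 → 18.17%.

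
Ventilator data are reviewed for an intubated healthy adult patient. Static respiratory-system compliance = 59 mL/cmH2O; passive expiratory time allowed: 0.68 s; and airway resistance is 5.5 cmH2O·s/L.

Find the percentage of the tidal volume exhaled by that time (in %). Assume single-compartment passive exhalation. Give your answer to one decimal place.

τ = R × C = 5.5 × 59 mL/cmH2O = 5.5 × 0.059 L/cmH2O = 0.3245 s.
Passive exhalation: V(t)/V₀ = e^(−t/τ) = e^(−0.68/0.3245) = 0.123.
Fraction exhaled = 1 − 0.123 = 0.877 → 87.7%.

87.7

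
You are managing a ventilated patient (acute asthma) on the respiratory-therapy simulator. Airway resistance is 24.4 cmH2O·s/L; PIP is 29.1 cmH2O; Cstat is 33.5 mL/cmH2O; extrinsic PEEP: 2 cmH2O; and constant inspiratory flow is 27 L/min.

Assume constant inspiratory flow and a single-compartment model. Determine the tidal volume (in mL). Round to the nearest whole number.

540

Flow: 27 L/min ÷ 60 = 0.45 L/s.
Equation of motion (constant flow): PIP = Vt/C + R·V̇ + PEEP.
Vt/C = PIP − R·V̇ − PEEP = 29.1 − 10.98 − 2 = 16.12 cmH2O.
Vt = C × 16.12 = 33.5 × 16.12 = 540.02 mL.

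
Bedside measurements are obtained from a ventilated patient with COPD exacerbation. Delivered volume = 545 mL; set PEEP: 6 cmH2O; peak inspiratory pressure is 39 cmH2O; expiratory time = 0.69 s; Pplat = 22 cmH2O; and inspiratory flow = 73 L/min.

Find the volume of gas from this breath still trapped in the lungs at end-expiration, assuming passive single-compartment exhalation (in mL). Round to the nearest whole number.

128

Flow: 73 L/min ÷ 60 = 1.2167 L/s.
R = (PIP − Pplat)/V̇ = (39 − 22) / 1.2167 = 17.0/1.2167 = 13.972 cmH2O·s/L.
C = Vt/(Pplat − PEEP) = 545.0 / (22 − 6) = 545.0/16.0 = 34.063 mL/cmH2O.
τ = R × C = 13.972 × 0.03406 L/cmH2O = 0.4759 s.
Fraction remaining = e^(−Te/τ) = e^(−0.69/0.4759) = 0.2346.
Trapped volume = 545.0 × 0.2346 = 127.86 mL.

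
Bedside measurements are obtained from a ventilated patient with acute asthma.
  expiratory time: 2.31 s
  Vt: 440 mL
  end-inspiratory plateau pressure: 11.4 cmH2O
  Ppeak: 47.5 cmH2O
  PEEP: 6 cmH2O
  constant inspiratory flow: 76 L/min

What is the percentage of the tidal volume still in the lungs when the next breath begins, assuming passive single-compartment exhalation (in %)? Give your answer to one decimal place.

37.0

Flow: 76 L/min ÷ 60 = 1.2667 L/s.
R = (PIP − Pplat)/V̇ = (47.5 − 11.4) / 1.2667 = 36.1/1.2667 = 28.499 cmH2O·s/L.
C = Vt/(Pplat − PEEP) = 440.0 / (11.4 − 6) = 440.0/5.4 = 81.481 mL/cmH2O.
τ = R × C = 28.499 × 0.08148 L/cmH2O = 2.322 s.
Fraction remaining at end-expiration = e^(−Te/τ) = e^(−2.31/2.322) = 0.3698 → 36.98%.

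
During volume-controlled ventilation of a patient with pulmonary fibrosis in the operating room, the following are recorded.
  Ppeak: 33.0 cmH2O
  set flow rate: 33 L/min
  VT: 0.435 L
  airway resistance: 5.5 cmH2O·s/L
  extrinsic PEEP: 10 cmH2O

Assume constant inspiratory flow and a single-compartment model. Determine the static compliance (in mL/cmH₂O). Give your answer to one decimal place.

Flow: 33 L/min ÷ 60 = 0.55 L/s.
Equation of motion (constant flow): PIP = Vt/C + R·V̇ + PEEP.
Vt/C = PIP − R·V̇ − PEEP = 33.0 − 5.5×0.55 − 10 = 33.0 − 3.025 − 10 = 19.975 cmH2O.
C = Vt / 19.975 = 435 / 19.975 = 21.777 mL/cmH2O.

21.8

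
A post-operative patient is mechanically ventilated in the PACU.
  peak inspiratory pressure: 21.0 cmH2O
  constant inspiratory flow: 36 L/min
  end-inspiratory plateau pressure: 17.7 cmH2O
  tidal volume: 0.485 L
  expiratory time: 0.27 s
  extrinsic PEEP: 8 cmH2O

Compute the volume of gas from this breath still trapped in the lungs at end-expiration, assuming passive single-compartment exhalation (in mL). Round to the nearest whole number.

Flow: 36 L/min ÷ 60 = 0.6 L/s.
R = (PIP − Pplat)/V̇ = (21.0 − 17.7) / 0.6 = 3.3/0.6 = 5.5 cmH2O·s/L.
C = Vt/(Pplat − PEEP) = 485.0 / (17.7 − 8) = 485.0/9.7 = 50.0 mL/cmH2O.
τ = R × C = 5.5 × 0.05 L/cmH2O = 0.275 s.
Fraction remaining = e^(−Te/τ) = e^(−0.27/0.275) = 0.3746.
Trapped volume = 485.0 × 0.3746 = 181.68 mL.

182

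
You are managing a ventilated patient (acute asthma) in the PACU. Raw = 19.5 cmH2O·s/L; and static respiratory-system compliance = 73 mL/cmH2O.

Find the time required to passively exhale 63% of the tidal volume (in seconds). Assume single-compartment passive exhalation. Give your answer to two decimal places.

1.42

τ = R × C = 19.5 × 73 mL/cmH2O = 19.5 × 0.073 L/cmH2O = 1.424 s.
Exhaled fraction f = 1 − e^(−t/τ) → t = −τ·ln(1 − f) = −1.424·ln(0.37) = 1.416 s.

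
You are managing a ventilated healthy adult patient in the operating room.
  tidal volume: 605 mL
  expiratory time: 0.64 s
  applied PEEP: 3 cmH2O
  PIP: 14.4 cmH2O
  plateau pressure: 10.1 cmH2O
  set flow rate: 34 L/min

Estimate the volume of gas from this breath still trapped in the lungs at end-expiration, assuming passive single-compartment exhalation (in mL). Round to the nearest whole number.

Flow: 34 L/min ÷ 60 = 0.5667 L/s.
R = (PIP − Pplat)/V̇ = (14.4 − 10.1) / 0.5667 = 4.3/0.5667 = 7.588 cmH2O·s/L.
C = Vt/(Pplat − PEEP) = 605.0 / (10.1 − 3) = 605.0/7.1 = 85.211 mL/cmH2O.
τ = R × C = 7.588 × 0.08521 L/cmH2O = 0.6466 s.
Fraction remaining = e^(−Te/τ) = e^(−0.64/0.6466) = 0.3717.
Trapped volume = 605.0 × 0.3717 = 224.88 mL.

225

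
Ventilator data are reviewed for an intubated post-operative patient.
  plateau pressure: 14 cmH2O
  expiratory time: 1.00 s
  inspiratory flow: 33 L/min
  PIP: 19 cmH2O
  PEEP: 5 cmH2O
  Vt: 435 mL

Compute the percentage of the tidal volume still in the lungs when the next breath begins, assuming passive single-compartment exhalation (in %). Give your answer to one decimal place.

Flow: 33 L/min ÷ 60 = 0.55 L/s.
R = (PIP − Pplat)/V̇ = (19 − 14) / 0.55 = 5.0/0.55 = 9.091 cmH2O·s/L.
C = Vt/(Pplat − PEEP) = 435.0 / (14 − 5) = 435.0/9.0 = 48.333 mL/cmH2O.
τ = R × C = 9.091 × 0.04833 L/cmH2O = 0.4394 s.
Fraction remaining at end-expiration = e^(−Te/τ) = e^(−1.00/0.4394) = 0.1027 → 10.27%.

10.3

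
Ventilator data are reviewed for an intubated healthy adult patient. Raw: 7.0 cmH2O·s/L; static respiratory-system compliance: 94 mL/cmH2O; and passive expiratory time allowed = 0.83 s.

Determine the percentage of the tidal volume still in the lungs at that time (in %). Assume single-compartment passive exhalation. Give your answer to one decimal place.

τ = R × C = 7.0 × 94 mL/cmH2O = 7.0 × 0.094 L/cmH2O = 0.658 s.
Passive exhalation: V(t)/V₀ = e^(−t/τ) = e^(−0.83/0.658) = 0.2833.
Fraction remaining = 0.2833 → 28.33%.

28.3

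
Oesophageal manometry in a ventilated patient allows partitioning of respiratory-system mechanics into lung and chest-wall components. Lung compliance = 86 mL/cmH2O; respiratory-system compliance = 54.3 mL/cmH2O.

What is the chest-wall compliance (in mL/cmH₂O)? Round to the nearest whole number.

147

1/Ccw = 1/Crs − 1/CL.
1/Ccw = 1/54.3 − 1/86 = 0.006788.
Ccw = 147.32 mL/cmH2O.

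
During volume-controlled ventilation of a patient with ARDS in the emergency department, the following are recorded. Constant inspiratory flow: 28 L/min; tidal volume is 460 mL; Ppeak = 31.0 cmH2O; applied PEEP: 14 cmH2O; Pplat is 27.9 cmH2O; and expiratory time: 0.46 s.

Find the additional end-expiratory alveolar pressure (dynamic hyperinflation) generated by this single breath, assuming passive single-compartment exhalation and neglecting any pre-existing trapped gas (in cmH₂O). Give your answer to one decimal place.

1.7

Flow: 28 L/min ÷ 60 = 0.4667 L/s.
R = (PIP − Pplat)/V̇ = (31.0 − 27.9) / 0.4667 = 3.1/0.4667 = 6.642 cmH2O·s/L.
C = Vt/(Pplat − PEEP) = 460.0 / (27.9 − 14) = 460.0/13.9 = 33.094 mL/cmH2O.
τ = R × C = 6.642 × 0.03309 L/cmH2O = 0.2198 s.
Fraction remaining = e^(−Te/τ) = e^(−0.46/0.2198) = 0.1233; trapped volume = 460.0 × 0.1233 = 56.718 mL.
Additional alveolar pressure from trapping ≈ V_trapped / C = 56.718 / 33.094 = 1.714 cmH2O.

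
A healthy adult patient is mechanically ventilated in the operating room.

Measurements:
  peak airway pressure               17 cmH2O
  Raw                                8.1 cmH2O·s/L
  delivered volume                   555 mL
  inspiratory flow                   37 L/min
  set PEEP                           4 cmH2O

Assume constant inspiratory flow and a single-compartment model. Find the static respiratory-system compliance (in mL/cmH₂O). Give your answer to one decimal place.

69.3

Flow: 37 L/min ÷ 60 = 0.6167 L/s.
Equation of motion (constant flow): PIP = Vt/C + R·V̇ + PEEP.
Vt/C = PIP − R·V̇ − PEEP = 17 − 8.1×0.6167 − 4 = 17 − 4.995 − 4 = 8.005 cmH2O.
C = Vt / 8.005 = 555 / 8.005 = 69.332 mL/cmH2O.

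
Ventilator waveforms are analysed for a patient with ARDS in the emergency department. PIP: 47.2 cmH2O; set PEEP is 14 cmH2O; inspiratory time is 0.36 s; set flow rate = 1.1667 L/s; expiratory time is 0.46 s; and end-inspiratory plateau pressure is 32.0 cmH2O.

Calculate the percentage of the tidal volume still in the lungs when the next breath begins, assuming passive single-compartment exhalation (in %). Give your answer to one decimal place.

Vt = flow × Ti = 1.1667 L/s × 0.36 s × 1000 mL/L = 420.01 mL.
R = (PIP − Pplat)/V̇ = (47.2 − 32.0) / 1.1667 = 15.2/1.1667 = 13.028 cmH2O·s/L.
C = Vt/(Pplat − PEEP) = 420.01 / (32.0 − 14) = 420.01/18.0 = 23.334 mL/cmH2O.
τ = R × C = 13.028 × 0.02333 L/cmH2O = 0.3039 s.
Fraction remaining at end-expiration = e^(−Te/τ) = e^(−0.46/0.3039) = 0.2201 → 22.01%.

22.0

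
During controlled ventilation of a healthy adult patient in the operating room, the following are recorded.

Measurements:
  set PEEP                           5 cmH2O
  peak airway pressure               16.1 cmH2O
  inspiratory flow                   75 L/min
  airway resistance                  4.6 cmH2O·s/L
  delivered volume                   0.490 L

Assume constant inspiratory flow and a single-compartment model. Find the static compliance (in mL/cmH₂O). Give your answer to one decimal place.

91.6

Flow: 75 L/min ÷ 60 = 1.25 L/s.
Equation of motion (constant flow): PIP = Vt/C + R·V̇ + PEEP.
Vt/C = PIP − R·V̇ − PEEP = 16.1 − 4.6×1.25 − 5 = 16.1 − 5.75 − 5 = 5.35 cmH2O.
C = Vt / 5.35 = 490 / 5.35 = 91.589 mL/cmH2O.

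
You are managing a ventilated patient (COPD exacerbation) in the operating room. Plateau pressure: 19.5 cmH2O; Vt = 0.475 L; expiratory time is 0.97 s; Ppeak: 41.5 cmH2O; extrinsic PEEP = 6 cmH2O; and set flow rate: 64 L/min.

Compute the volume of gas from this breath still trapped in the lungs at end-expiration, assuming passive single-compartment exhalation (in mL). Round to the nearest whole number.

125

Flow: 64 L/min ÷ 60 = 1.0667 L/s.
R = (PIP − Pplat)/V̇ = (41.5 − 19.5) / 1.0667 = 22.0/1.0667 = 20.624 cmH2O·s/L.
C = Vt/(Pplat − PEEP) = 475.0 / (19.5 − 6) = 475.0/13.5 = 35.185 mL/cmH2O.
τ = R × C = 20.624 × 0.03519 L/cmH2O = 0.7258 s.
Fraction remaining = e^(−Te/τ) = e^(−0.97/0.7258) = 0.2628.
Trapped volume = 475.0 × 0.2628 = 124.83 mL.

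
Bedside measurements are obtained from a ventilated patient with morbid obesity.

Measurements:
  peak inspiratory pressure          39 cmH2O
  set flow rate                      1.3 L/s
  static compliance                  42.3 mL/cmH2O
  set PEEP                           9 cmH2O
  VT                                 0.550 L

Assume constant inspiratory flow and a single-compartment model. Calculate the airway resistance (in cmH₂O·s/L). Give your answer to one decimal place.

13.1

Equation of motion (constant flow): PIP = Vt/C + R·V̇ + PEEP.
R·V̇ = PIP − Vt/C − PEEP = 39 − 550/42.3 − 9 = 39 − 13.002 − 9 = 16.998 cmH2O.
R = 16.998 / 1.3 = 13.075 cmH2O·s/L.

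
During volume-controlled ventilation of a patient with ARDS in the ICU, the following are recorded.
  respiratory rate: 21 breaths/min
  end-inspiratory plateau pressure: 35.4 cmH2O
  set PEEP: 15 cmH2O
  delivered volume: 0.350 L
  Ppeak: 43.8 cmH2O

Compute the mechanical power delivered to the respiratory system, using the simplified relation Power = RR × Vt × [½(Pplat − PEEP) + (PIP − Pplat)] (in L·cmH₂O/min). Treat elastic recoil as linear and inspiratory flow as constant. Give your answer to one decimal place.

136.7

Per-breath work = Vt × [½(Pplat−PEEP) + (PIP−Pplat)] = 0.350 × [0.5×20.4 + 8.4] = 0.350 × 18.6 = 6.51 L·cmH2O.
Power = 21 × 6.51 = 136.71 L·cmH2O/min.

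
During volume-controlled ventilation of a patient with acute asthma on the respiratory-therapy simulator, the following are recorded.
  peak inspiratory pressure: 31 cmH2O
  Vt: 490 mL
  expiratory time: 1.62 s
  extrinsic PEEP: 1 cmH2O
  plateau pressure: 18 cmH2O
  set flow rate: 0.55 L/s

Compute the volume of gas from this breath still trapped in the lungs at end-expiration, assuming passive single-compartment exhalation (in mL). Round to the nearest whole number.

R = (PIP − Pplat)/V̇ = (31 − 18) / 0.55 = 13.0/0.55 = 23.636 cmH2O·s/L.
C = Vt/(Pplat − PEEP) = 490.0 / (18 − 1) = 490.0/17.0 = 28.824 mL/cmH2O.
τ = R × C = 23.636 × 0.02882 L/cmH2O = 0.6812 s.
Fraction remaining = e^(−Te/τ) = e^(−1.62/0.6812) = 0.09272.
Trapped volume = 490.0 × 0.09272 = 45.433 mL.

45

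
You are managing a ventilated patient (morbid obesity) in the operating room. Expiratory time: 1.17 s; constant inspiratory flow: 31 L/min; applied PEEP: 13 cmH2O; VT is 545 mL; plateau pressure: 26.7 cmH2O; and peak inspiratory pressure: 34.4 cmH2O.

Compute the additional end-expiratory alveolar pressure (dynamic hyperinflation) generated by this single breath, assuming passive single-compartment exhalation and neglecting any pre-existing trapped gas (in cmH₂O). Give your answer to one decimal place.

Flow: 31 L/min ÷ 60 = 0.5167 L/s.
R = (PIP − Pplat)/V̇ = (34.4 − 26.7) / 0.5167 = 7.7/0.5167 = 14.902 cmH2O·s/L.
C = Vt/(Pplat − PEEP) = 545.0 / (26.7 − 13) = 545.0/13.7 = 39.781 mL/cmH2O.
τ = R × C = 14.902 × 0.03978 L/cmH2O = 0.5928 s.
Fraction remaining = e^(−Te/τ) = e^(−1.17/0.5928) = 0.1389; trapped volume = 545.0 × 0.1389 = 75.701 mL.
Additional alveolar pressure from trapping ≈ V_trapped / C = 75.701 / 39.781 = 1.903 cmH2O.

1.9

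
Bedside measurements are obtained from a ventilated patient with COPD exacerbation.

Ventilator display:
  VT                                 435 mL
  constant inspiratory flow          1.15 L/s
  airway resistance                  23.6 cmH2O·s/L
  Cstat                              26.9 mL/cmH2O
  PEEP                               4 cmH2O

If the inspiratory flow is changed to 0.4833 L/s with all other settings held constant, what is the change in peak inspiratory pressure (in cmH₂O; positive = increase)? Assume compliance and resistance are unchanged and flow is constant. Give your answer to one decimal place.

-15.7

PIP = Vt/C + R·V̇ + PEEP (constant-flow equation of motion).
Only the resistive term changes: ΔPIP = R × ΔV̇ = 23.6 × (0.4833 − 1.15) = 23.6 × -0.6667 = -15.734 cmH2O.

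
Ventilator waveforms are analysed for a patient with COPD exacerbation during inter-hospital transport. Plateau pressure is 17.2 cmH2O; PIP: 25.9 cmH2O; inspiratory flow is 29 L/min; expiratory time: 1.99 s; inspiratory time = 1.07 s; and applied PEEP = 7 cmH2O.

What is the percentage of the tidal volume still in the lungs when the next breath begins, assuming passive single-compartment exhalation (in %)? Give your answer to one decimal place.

11.3

Flow: 29 L/min ÷ 60 = 0.4833 L/s.
Vt = flow × Ti = 0.4833 L/s × 1.07 s × 1000 mL/L = 517.13 mL.
R = (PIP − Pplat)/V̇ = (25.9 − 17.2) / 0.4833 = 8.7/0.4833 = 18.001 cmH2O·s/L.
C = Vt/(Pplat − PEEP) = 517.13 / (17.2 − 7) = 517.13/10.2 = 50.699 mL/cmH2O.
τ = R × C = 18.001 × 0.0507 L/cmH2O = 0.9127 s.
Fraction remaining at end-expiration = e^(−Te/τ) = e^(−1.99/0.9127) = 0.113 → 11.3%.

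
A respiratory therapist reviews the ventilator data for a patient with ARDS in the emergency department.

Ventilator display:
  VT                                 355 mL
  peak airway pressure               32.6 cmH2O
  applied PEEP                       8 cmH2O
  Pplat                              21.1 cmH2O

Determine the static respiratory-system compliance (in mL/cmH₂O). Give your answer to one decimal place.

Cstat = Vt / (Pplat − PEEP) = 355 / (21.1 − 8) = 355 / 13.1 = 27.099 mL/cmH2O.

27.1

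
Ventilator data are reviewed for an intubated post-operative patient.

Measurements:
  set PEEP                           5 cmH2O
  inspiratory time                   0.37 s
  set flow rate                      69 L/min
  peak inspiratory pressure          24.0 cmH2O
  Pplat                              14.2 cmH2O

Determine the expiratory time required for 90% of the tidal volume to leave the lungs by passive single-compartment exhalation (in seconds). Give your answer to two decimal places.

0.91

Flow: 69 L/min ÷ 60 = 1.15 L/s.
Vt = flow × Ti = 1.15 L/s × 0.37 s × 1000 mL/L = 425.5 mL.
R = (PIP − Pplat)/V̇ = (24.0 − 14.2) / 1.15 = 9.8/1.15 = 8.522 cmH2O·s/L.
C = Vt/(Pplat − PEEP) = 425.5 / (14.2 − 5) = 425.5/9.2 = 46.25 mL/cmH2O.
τ = R × C = 8.522 × 0.04625 L/cmH2O = 0.3941 s.
t = −τ·ln(1 − 0.90) = −0.3941·ln(0.1) = 0.9074 s.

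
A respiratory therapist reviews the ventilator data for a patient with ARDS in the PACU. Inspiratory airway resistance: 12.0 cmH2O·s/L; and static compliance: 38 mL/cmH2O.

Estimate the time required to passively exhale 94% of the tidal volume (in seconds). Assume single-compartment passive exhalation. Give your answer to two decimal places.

1.28

τ = R × C = 12.0 × 38 mL/cmH2O = 12.0 × 0.038 L/cmH2O = 0.456 s.
Exhaled fraction f = 1 − e^(−t/τ) → t = −τ·ln(1 − f) = −0.456·ln(0.06) = 1.283 s.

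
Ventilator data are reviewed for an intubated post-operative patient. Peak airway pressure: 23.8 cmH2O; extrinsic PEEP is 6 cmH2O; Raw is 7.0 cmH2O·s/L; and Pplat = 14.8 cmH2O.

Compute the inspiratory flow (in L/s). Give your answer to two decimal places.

flow = (PIP − Pplat) / Raw = 9.0 / 7.0 = 1.286 L/s.

1.29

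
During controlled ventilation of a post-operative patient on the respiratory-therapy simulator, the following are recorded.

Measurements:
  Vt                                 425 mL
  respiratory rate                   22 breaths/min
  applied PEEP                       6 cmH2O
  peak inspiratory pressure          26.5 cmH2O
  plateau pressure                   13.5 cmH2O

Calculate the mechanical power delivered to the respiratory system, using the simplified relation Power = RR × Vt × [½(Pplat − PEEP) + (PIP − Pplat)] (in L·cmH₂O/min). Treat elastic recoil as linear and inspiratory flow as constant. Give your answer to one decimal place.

156.6

Per-breath work = Vt × [½(Pplat−PEEP) + (PIP−Pplat)] = 0.425 × [0.5×7.5 + 13.0] = 0.425 × 16.75 = 7.119 L·cmH2O.
Power = 22 × 7.119 = 156.62 L·cmH2O/min.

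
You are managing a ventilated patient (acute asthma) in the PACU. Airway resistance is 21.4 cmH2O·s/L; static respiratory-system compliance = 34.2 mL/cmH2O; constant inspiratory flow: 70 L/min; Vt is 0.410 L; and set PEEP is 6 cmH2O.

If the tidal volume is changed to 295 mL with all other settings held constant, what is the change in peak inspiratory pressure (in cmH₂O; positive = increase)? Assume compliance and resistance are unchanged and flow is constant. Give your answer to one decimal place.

-3.4

PIP = Vt/C + R·V̇ + PEEP (constant-flow equation of motion).
Only the elastic term changes: ΔPIP = ΔVt / C = (295 − 410) / 34.2 = -3.363 cmH2O.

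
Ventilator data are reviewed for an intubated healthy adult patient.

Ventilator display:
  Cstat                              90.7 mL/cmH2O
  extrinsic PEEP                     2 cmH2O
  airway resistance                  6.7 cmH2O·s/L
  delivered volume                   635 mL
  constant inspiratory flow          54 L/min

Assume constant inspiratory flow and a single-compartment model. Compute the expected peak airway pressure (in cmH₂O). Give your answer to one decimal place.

15.0

Flow: 54 L/min ÷ 60 = 0.9 L/s.
Equation of motion (constant flow): PIP = Vt/C + R·V̇ + PEEP.
PIP = 635/90.7 + 6.7×0.9 + 2 = 7.001 + 6.03 + 2 = 15.031 cmH2O.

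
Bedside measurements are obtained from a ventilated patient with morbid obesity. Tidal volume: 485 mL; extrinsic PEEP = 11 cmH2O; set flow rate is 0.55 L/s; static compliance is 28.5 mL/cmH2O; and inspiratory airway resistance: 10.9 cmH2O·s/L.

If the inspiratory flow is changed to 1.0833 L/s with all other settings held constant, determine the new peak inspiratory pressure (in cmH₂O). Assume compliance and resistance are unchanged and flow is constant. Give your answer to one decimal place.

PIP = Vt/C + R·V̇ + PEEP (constant-flow equation of motion).
Only the resistive term changes: ΔPIP = R × ΔV̇ = 10.9 × (1.0833 − 0.55) = 10.9 × 0.5333 = 5.813 cmH2O.
Original PIP = 485/28.5 + 10.9×0.55 + 11 = 34.013 cmH2O; new PIP = 34.013 + (5.813) = 39.826 cmH2O.

39.8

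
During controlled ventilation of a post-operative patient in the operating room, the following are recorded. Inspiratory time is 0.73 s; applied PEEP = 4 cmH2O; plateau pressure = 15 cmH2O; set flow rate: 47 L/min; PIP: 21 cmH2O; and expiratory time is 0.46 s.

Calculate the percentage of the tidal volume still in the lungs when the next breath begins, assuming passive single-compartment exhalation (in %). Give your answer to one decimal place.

31.5

Flow: 47 L/min ÷ 60 = 0.7833 L/s.
Vt = flow × Ti = 0.7833 L/s × 0.73 s × 1000 mL/L = 571.81 mL.
R = (PIP − Pplat)/V̇ = (21 − 15) / 0.7833 = 6.0/0.7833 = 7.66 cmH2O·s/L.
C = Vt/(Pplat − PEEP) = 571.81 / (15 − 4) = 571.81/11.0 = 51.983 mL/cmH2O.
τ = R × C = 7.66 × 0.05198 L/cmH2O = 0.3982 s.
Fraction remaining at end-expiration = e^(−Te/τ) = e^(−0.46/0.3982) = 0.315 → 31.5%.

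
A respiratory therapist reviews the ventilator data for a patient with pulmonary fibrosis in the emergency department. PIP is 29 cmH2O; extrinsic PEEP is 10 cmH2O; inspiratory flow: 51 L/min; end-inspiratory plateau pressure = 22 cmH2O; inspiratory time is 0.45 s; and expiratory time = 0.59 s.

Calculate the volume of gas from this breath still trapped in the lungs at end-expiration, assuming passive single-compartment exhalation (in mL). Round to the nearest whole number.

Flow: 51 L/min ÷ 60 = 0.85 L/s.
Vt = flow × Ti = 0.85 L/s × 0.45 s × 1000 mL/L = 382.5 mL.
R = (PIP − Pplat)/V̇ = (29 − 22) / 0.85 = 7.0/0.85 = 8.235 cmH2O·s/L.
C = Vt/(Pplat − PEEP) = 382.5 / (22 − 10) = 382.5/12.0 = 31.875 mL/cmH2O.
τ = R × C = 8.235 × 0.03188 L/cmH2O = 0.2625 s.
Fraction remaining = e^(−Te/τ) = e^(−0.59/0.2625) = 0.1057.
Trapped volume = 382.5 × 0.1057 = 40.43 mL.

40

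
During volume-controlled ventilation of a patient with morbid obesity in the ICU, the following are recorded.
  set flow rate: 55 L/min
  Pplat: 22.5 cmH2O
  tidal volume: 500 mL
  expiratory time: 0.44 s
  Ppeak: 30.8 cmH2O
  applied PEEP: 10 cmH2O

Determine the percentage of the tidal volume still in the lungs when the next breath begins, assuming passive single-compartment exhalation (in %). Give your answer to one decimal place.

29.7

Flow: 55 L/min ÷ 60 = 0.9167 L/s.
R = (PIP − Pplat)/V̇ = (30.8 − 22.5) / 0.9167 = 8.3/0.9167 = 9.054 cmH2O·s/L.
C = Vt/(Pplat − PEEP) = 500.0 / (22.5 − 10) = 500.0/12.5 = 40.0 mL/cmH2O.
τ = R × C = 9.054 × 0.04 L/cmH2O = 0.3622 s.
Fraction remaining at end-expiration = e^(−Te/τ) = e^(−0.44/0.3622) = 0.2968 → 29.68%.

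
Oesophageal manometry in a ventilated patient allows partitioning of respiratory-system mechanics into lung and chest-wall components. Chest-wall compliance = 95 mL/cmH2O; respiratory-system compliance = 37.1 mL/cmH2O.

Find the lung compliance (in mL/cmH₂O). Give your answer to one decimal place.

60.9

1/CL = 1/Crs − 1/Ccw.
1/CL = 1/37.1 − 1/95 = 0.01643.
CL = 60.864 mL/cmH2O.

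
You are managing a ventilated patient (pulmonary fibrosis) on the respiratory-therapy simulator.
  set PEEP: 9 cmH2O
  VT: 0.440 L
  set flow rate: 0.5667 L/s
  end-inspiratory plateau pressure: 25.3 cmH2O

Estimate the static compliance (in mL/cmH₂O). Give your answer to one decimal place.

Cstat = Vt / (Pplat − PEEP) = 440 / (25.3 − 9) = 440 / 16.3 = 26.994 mL/cmH2O.

27.0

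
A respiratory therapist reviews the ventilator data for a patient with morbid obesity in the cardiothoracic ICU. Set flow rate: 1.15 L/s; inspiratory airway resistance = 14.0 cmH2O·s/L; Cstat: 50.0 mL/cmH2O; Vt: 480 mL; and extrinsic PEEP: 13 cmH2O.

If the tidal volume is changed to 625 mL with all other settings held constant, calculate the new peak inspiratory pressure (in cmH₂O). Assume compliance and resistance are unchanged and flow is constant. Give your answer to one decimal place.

PIP = Vt/C + R·V̇ + PEEP (constant-flow equation of motion).
Only the elastic term changes: ΔPIP = ΔVt / C = (625 − 480) / 50.0 = 2.9 cmH2O.
Original PIP = 480/50.0 + 14.0×1.15 + 13 = 38.7 cmH2O; new PIP = 38.7 + (2.9) = 41.6 cmH2O.

41.6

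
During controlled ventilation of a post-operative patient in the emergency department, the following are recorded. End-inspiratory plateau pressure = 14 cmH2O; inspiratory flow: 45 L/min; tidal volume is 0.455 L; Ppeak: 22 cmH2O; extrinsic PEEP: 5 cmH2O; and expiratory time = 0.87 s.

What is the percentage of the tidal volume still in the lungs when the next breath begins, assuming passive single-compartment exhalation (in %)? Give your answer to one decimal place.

19.9

Flow: 45 L/min ÷ 60 = 0.75 L/s.
R = (PIP − Pplat)/V̇ = (22 − 14) / 0.75 = 8.0/0.75 = 10.667 cmH2O·s/L.
C = Vt/(Pplat − PEEP) = 455.0 / (14 − 5) = 455.0/9.0 = 50.556 mL/cmH2O.
τ = R × C = 10.667 × 0.05056 L/cmH2O = 0.5393 s.
Fraction remaining at end-expiration = e^(−Te/τ) = e^(−0.87/0.5393) = 0.1992 → 19.92%.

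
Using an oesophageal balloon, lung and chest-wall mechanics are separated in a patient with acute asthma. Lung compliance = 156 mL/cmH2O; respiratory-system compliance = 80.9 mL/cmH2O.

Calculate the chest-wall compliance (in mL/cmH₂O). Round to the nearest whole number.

1/Ccw = 1/Crs − 1/CL.
1/Ccw = 1/80.9 − 1/156 = 0.005951.
Ccw = 168.04 mL/cmH2O.

168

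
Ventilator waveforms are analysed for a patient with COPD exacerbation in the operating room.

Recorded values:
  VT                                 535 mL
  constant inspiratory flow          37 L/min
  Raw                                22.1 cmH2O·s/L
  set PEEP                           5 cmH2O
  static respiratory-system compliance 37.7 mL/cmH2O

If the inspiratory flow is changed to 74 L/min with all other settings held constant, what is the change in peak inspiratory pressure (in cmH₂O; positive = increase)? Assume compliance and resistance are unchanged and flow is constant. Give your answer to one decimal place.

Flow: 37 L/min ÷ 60 = 0.6167 L/s.
New flow: 74 L/min ÷ 60 = 1.2333 L/s.
PIP = Vt/C + R·V̇ + PEEP (constant-flow equation of motion).
Only the resistive term changes: ΔPIP = R × ΔV̇ = 22.1 × (1.2333 − 0.6167) = 22.1 × 0.6166 = 13.627 cmH2O.

13.6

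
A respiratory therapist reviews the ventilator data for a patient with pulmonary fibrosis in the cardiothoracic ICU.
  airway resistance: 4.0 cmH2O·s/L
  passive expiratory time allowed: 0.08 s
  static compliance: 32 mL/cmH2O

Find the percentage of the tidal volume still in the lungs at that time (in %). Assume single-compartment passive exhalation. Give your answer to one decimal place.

τ = R × C = 4.0 × 32 mL/cmH2O = 4.0 × 0.032 L/cmH2O = 0.128 s.
Passive exhalation: V(t)/V₀ = e^(−t/τ) = e^(−0.08/0.128) = 0.5353.
Fraction remaining = 0.5353 → 53.53%.

53.5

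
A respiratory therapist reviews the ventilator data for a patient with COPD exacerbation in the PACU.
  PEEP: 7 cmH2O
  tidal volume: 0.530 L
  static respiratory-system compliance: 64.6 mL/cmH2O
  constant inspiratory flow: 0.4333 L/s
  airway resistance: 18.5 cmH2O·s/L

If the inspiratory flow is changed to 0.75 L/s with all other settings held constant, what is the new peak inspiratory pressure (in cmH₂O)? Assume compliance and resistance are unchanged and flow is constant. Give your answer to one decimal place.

PIP = Vt/C + R·V̇ + PEEP (constant-flow equation of motion).
Only the resistive term changes: ΔPIP = R × ΔV̇ = 18.5 × (0.75 − 0.4333) = 18.5 × 0.3167 = 5.859 cmH2O.
Original PIP = 530/64.6 + 18.5×0.4333 + 7 = 23.22 cmH2O; new PIP = 23.22 + (5.859) = 29.079 cmH2O.

29.1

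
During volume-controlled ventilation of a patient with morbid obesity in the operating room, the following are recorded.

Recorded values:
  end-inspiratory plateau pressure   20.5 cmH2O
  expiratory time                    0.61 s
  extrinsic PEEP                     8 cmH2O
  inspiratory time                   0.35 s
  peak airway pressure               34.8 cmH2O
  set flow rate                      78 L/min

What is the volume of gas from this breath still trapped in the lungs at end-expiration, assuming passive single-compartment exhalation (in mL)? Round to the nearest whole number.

Flow: 78 L/min ÷ 60 = 1.3 L/s.
Vt = flow × Ti = 1.3 L/s × 0.35 s × 1000 mL/L = 455.0 mL.
R = (PIP − Pplat)/V̇ = (34.8 − 20.5) / 1.3 = 14.3/1.3 = 11.0 cmH2O·s/L.
C = Vt/(Pplat − PEEP) = 455.0 / (20.5 − 8) = 455.0/12.5 = 36.4 mL/cmH2O.
τ = R × C = 11.0 × 0.0364 L/cmH2O = 0.4004 s.
Fraction remaining = e^(−Te/τ) = e^(−0.61/0.4004) = 0.218.
Trapped volume = 455.0 × 0.218 = 99.19 mL.

99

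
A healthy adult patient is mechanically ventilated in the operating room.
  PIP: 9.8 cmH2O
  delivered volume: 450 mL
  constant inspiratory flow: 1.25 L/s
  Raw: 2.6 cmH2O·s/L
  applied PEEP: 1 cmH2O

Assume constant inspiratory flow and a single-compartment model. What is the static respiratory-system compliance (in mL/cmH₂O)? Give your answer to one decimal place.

81.1

Equation of motion (constant flow): PIP = Vt/C + R·V̇ + PEEP.
Vt/C = PIP − R·V̇ − PEEP = 9.8 − 2.6×1.25 − 1 = 9.8 − 3.25 − 1 = 5.55 cmH2O.
C = Vt / 5.55 = 450 / 5.55 = 81.081 mL/cmH2O.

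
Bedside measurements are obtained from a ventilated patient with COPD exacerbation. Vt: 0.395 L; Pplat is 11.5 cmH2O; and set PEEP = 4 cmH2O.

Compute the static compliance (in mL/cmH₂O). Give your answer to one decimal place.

52.7

Cstat = Vt / (Pplat − PEEP) = 395 / (11.5 − 4) = 395 / 7.5 = 52.667 mL/cmH2O.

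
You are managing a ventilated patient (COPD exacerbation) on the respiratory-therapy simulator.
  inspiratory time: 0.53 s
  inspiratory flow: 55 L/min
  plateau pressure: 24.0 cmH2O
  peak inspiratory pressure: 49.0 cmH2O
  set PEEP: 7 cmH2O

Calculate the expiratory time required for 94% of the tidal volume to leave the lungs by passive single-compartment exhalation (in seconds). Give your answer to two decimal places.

2.19

Flow: 55 L/min ÷ 60 = 0.9167 L/s.
Vt = flow × Ti = 0.9167 L/s × 0.53 s × 1000 mL/L = 485.85 mL.
R = (PIP − Pplat)/V̇ = (49.0 − 24.0) / 0.9167 = 25.0/0.9167 = 27.272 cmH2O·s/L.
C = Vt/(Pplat − PEEP) = 485.85 / (24.0 − 7) = 485.85/17.0 = 28.579 mL/cmH2O.
τ = R × C = 27.272 × 0.02858 L/cmH2O = 0.7794 s.
t = −τ·ln(1 − 0.94) = −0.7794·ln(0.06) = 2.193 s.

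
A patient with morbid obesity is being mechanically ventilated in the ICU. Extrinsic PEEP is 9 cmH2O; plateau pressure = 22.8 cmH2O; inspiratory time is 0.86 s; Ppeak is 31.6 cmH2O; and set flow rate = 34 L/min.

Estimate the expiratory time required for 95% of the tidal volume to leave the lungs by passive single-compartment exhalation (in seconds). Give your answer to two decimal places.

1.64

Flow: 34 L/min ÷ 60 = 0.5667 L/s.
Vt = flow × Ti = 0.5667 L/s × 0.86 s × 1000 mL/L = 487.36 mL.
R = (PIP − Pplat)/V̇ = (31.6 − 22.8) / 0.5667 = 8.8/0.5667 = 15.528 cmH2O·s/L.
C = Vt/(Pplat − PEEP) = 487.36 / (22.8 − 9) = 487.36/13.8 = 35.316 mL/cmH2O.
τ = R × C = 15.528 × 0.03532 L/cmH2O = 0.5484 s.
t = −τ·ln(1 − 0.95) = −0.5484·ln(0.05) = 1.643 s.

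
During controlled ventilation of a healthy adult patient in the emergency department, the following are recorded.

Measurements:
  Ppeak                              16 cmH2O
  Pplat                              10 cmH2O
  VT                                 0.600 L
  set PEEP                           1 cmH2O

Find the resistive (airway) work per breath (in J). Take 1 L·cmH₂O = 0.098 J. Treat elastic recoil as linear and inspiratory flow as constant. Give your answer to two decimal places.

0.35

With constant inspiratory flow the resistive pressure is constant at PIP − Pplat = 16 − 10 = 6.0 cmH2O, so resistive work = 6.0 × 0.600 = 3.6 L·cmH2O.
× 0.098 J/(L·cmH2O) → 0.3528 J.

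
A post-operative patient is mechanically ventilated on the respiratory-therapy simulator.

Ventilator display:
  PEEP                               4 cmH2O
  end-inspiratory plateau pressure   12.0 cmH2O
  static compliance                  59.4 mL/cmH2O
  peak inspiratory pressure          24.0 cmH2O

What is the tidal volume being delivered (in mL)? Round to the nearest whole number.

475

Vt = Cstat × (Pplat − PEEP) = 59.4 × (12.0 − 4) = 59.4 × 8.0 = 475.2 mL.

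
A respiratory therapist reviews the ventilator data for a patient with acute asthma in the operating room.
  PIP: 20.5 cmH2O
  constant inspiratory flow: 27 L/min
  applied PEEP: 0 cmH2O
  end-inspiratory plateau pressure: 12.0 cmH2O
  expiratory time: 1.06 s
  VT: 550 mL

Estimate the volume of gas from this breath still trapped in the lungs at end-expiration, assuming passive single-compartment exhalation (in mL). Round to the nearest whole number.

162

Flow: 27 L/min ÷ 60 = 0.45 L/s.
R = (PIP − Pplat)/V̇ = (20.5 − 12.0) / 0.45 = 8.5/0.45 = 18.889 cmH2O·s/L.
C = Vt/(Pplat − PEEP) = 550.0 / (12.0 − 0) = 550.0/12.0 = 45.833 mL/cmH2O.
τ = R × C = 18.889 × 0.04583 L/cmH2O = 0.8657 s.
Fraction remaining = e^(−Te/τ) = e^(−1.06/0.8657) = 0.2939.
Trapped volume = 550.0 × 0.2939 = 161.65 mL.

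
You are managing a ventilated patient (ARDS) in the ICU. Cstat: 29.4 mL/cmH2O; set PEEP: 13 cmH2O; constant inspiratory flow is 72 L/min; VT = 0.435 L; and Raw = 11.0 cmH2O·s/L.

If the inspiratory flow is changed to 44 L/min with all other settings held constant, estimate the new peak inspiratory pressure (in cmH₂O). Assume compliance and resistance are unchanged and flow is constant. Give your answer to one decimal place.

Flow: 72 L/min ÷ 60 = 1.2 L/s.
New flow: 44 L/min ÷ 60 = 0.7333 L/s.
PIP = Vt/C + R·V̇ + PEEP (constant-flow equation of motion).
Only the resistive term changes: ΔPIP = R × ΔV̇ = 11.0 × (0.7333 − 1.2) = 11.0 × -0.4667 = -5.134 cmH2O.
Original PIP = 435/29.4 + 11.0×1.2 + 13 = 40.996 cmH2O; new PIP = 40.996 + (-5.134) = 35.862 cmH2O.

35.9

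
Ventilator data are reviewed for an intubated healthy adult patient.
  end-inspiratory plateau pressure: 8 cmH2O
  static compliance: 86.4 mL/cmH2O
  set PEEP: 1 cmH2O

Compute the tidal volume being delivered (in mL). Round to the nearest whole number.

Vt = Cstat × (Pplat − PEEP) = 86.4 × (8 − 1) = 86.4 × 7.0 = 604.8 mL.

605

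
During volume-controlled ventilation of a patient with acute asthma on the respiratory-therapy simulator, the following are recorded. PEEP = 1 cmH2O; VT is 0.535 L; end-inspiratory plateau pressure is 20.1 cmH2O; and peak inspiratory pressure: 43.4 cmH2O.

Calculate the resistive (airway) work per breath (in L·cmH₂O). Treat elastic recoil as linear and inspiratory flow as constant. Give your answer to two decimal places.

With constant inspiratory flow the resistive pressure is constant at PIP − Pplat = 43.4 − 20.1 = 23.3 cmH2O, so resistive work = 23.3 × 0.535 = 12.466 L·cmH2O.

12.47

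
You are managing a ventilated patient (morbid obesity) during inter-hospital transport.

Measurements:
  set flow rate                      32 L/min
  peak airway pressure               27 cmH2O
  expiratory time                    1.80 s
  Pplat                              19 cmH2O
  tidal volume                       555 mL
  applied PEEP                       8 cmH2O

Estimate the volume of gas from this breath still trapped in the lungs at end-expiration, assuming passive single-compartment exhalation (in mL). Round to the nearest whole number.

Flow: 32 L/min ÷ 60 = 0.5333 L/s.
R = (PIP − Pplat)/V̇ = (27 − 19) / 0.5333 = 8.0/0.5333 = 15.001 cmH2O·s/L.
C = Vt/(Pplat − PEEP) = 555.0 / (19 − 8) = 555.0/11.0 = 50.455 mL/cmH2O.
τ = R × C = 15.001 × 0.05046 L/cmH2O = 0.757 s.
Fraction remaining = e^(−Te/τ) = e^(−1.80/0.757) = 0.09275.
Trapped volume = 555.0 × 0.09275 = 51.476 mL.

51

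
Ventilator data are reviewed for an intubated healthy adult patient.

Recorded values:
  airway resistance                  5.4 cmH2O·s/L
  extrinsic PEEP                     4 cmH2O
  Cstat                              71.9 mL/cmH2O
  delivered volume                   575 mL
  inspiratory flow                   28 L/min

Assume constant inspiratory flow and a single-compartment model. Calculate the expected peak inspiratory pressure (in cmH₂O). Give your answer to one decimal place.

Flow: 28 L/min ÷ 60 = 0.4667 L/s.
Equation of motion (constant flow): PIP = Vt/C + R·V̇ + PEEP.
PIP = 575/71.9 + 5.4×0.4667 + 4 = 7.997 + 2.52 + 4 = 14.517 cmH2O.

14.5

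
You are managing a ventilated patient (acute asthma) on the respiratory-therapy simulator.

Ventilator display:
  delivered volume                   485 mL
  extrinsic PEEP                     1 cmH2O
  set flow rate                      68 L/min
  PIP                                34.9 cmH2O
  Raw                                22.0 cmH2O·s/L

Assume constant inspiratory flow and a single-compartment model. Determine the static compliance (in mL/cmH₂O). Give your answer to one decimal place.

54.1

Flow: 68 L/min ÷ 60 = 1.1333 L/s.
Equation of motion (constant flow): PIP = Vt/C + R·V̇ + PEEP.
Vt/C = PIP − R·V̇ − PEEP = 34.9 − 22.0×1.1333 − 1 = 34.9 − 24.933 − 1 = 8.967 cmH2O.
C = Vt / 8.967 = 485 / 8.967 = 54.087 mL/cmH2O.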